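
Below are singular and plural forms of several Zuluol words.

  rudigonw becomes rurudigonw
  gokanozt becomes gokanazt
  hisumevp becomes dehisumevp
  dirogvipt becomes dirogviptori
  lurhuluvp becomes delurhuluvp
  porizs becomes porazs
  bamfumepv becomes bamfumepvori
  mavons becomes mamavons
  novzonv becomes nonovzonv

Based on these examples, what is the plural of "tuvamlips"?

tuvamlipsori

novzonv and bamfumepv both end in -v yet inflect differently (nonovzonv, bamfumepvori), so the final letter is not what conditions the rule; the second-to-last letter is.
"tuvamlips" has second-to-last letter 'p'. The stems whose second-to-last letter is 'p' (dirogvipt → dirogviptori, bamfumepv → bamfumepvori) add -ori.
The other patterns: stems whose second-to-last letter is 'v' add the prefix de-; stems whose second-to-last letter is 'n' repeat the first consonant+vowel as a prefix; stems whose second-to-last letter is 'z' change the last vowel to 'a'.
So tuvamlips → tuvamlipsori.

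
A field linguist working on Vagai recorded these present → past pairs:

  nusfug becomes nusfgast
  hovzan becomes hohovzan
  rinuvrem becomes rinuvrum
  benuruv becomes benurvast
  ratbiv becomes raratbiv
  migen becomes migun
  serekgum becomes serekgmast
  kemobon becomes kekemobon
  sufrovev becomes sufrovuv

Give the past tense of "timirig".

"timirig" has last vowel 'i'. The one such stem in the data (ratbiv → raratbiv) repeats the first consonant+vowel as a prefix (as do hovzan, kemobon), so the same rule applies.
So timirig → titimirig.

titimirig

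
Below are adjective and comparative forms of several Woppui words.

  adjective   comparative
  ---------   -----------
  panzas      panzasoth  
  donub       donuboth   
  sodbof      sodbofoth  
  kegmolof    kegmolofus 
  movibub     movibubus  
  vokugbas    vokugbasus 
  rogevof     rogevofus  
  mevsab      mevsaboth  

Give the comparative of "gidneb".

gidneboth

kegmolof and sodbof both end in -f yet inflect differently (kegmolofus, sodbofoth), so the final letter is not what conditions the rule; the number of vowels is.
"gidneb" has 2 vowels. The stems with 2 vowels (sodbof → sodbofoth, panzas → panzasoth, donub → donuboth) add -oth.
So gidneb → gidneboth.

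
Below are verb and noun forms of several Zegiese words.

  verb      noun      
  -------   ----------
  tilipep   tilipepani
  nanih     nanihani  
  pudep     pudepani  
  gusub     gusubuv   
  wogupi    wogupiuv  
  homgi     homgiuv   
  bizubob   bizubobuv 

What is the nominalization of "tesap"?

tesapani

"tesap" ends in -p. The stems ending in -p (pudep → pudepani, tilipep → tilipepani) add -ani.
So tesap → tesapani.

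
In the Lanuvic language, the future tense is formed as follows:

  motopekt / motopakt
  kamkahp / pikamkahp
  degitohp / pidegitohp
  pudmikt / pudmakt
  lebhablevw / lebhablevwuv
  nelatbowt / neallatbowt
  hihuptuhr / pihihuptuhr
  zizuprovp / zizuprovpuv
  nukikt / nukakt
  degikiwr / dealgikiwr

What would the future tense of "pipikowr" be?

pialpikowr

"pipikowr" has second-to-last letter 'w'. The stems whose second-to-last letter is 'w' (nelatbowt → neallatbowt, degikiwr → dealgikiwr) insert -al- after the first vowel.
So pipikowr → pialpikowr.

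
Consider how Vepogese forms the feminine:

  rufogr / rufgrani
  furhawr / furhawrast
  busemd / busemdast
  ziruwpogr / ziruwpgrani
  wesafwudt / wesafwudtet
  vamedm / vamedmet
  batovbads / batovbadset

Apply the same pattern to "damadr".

damadret

rufogr and furhawr both end in -r yet inflect differently (rufgrani, furhawrast), so the final letter is not what conditions the rule; the second-to-last letter is.
"damadr" has second-to-last letter 'd'. The stems whose second-to-last letter is 'd' (vamedm → vamedmet, batovbads → batovbadset, wesafwudt → wesafwudtet) add -et.
The other patterns: stems whose second-to-last letter is 'g' delete the last vowel and add -ani; stems whose second-to-last letter is 'm' or 'w' add -ast.
So damadr → damadret.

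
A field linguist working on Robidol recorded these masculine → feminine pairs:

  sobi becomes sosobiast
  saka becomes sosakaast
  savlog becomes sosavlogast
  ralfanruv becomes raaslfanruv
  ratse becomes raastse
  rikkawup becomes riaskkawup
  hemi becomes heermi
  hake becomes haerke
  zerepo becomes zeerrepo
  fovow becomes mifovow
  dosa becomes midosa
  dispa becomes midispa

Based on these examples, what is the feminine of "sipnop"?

sobi and hemi both end in -i yet inflect differently (sosobiast, heermi), so the final letter is not what conditions the rule; the first letter is.
"sipnop" begins with s-. The stems beginning with s- (sobi → sosobiast, saka → sosakaast, savlog → sosavlogast) add so- … -ast around the stem.
The other patterns: stems beginning with r- insert -as- after the first vowel; stems beginning with h- or z- insert -er- after the first vowel; stems beginning with d- or f- add the prefix mi-.
So sipnop → sosipnopast.

sosipnopast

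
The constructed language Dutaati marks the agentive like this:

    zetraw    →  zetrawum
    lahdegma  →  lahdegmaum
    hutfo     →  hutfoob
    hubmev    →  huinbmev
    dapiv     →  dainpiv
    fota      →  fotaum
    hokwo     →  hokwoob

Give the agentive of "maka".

makaum

hubmev and hutfo both begin with h- yet inflect differently (huinbmev, hutfoob), so the first letter is not what conditions the rule; the final letter is.
"maka" ends in -a. The stems ending in -a (fota → fotaum, lahdegma → lahdegmaum) add -um.
The other patterns: stems ending in -v insert -in- after the first vowel; stems ending in -o add -ob.
So maka → makaum.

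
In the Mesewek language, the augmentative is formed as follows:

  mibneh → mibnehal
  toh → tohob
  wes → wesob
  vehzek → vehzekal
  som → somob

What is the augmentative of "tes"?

tesob

toh and mibneh both end in -h yet inflect differently (tohob, mibnehal), so the final letter is not what conditions the rule; the number of vowels is.
"tes" has 1 vowel. The stems with 1 vowel (toh → tohob, som → somob, wes → wesob) add -ob.
The other pattern: stems with 2 vowels add -al.
So tes → tesob.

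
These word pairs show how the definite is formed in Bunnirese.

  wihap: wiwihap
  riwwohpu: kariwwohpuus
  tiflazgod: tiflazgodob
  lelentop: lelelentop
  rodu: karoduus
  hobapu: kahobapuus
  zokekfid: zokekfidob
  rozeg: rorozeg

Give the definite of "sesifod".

sesifodob

tiflazgod and lelentop both have last vowel 'o' yet inflect differently (tiflazgodob, lelelentop), so the last vowel is not what conditions the rule; the final letter is.
"sesifod" ends in -d. The stems ending in -d (zokekfid → zokekfidob, tiflazgod → tiflazgodob) add -ob.
So sesifod → sesifodob.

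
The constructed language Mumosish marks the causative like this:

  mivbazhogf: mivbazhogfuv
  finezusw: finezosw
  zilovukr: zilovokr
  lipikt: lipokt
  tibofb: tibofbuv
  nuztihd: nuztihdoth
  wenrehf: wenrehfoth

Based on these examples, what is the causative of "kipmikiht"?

"kipmikiht" has second-to-last letter 'h'. The stems whose second-to-last letter is 'h' (wenrehf → wenrehfoth, nuztihd → nuztihdoth) add -oth.
So kipmikiht → kipmikihtoth.

kipmikihtoth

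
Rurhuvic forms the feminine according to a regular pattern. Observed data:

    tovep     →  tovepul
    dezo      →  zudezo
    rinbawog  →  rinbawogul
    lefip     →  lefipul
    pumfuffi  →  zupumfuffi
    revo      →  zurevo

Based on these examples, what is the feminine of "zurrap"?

rinbawog and dezo both have last vowel 'o' yet inflect differently (rinbawogul, zudezo), so the last vowel is not what conditions the rule; whether the stem ends in a vowel or a consonant is.
"zurrap" ends in a consonant. The stems ending in a consonant (rinbawog → rinbawogul, lefip → lefipul, tovep → tovepul) add -ul.
The other pattern: stems ending in a vowel add the prefix zu-.
So zurrap → zurrapul.

zurrapul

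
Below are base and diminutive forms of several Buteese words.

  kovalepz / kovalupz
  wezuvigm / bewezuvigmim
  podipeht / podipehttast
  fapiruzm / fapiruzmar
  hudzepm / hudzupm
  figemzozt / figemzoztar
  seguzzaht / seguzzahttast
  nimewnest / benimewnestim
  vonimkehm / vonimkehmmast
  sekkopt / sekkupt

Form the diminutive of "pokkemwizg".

pokkemwizgar

hudzepm and wezuvigm both end in -m yet inflect differently (hudzupm, bewezuvigmim), so the final letter is not what conditions the rule; the second-to-last letter is.
"pokkemwizg" has second-to-last letter 'z'. The stems whose second-to-last letter is 'z' (figemzozt → figemzoztar, fapiruzm → fapiruzmar) add -ar.
The other patterns: stems whose second-to-last letter is 'p' change the last vowel to 'u'; stems whose second-to-last letter is 'g' or 's' add be- … -im around the stem; stems whose second-to-last letter is 'h' double the final consonant and add -ast.
So pokkemwizg → pokkemwizgar.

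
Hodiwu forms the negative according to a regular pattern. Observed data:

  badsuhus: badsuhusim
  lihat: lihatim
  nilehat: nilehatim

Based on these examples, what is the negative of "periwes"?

periwesim

Every pair shown (badsuhus → badsuhusim, lihat → lihatim, nilehat → nilehatim) follows the same rule: add -im.
So periwes → periwesim.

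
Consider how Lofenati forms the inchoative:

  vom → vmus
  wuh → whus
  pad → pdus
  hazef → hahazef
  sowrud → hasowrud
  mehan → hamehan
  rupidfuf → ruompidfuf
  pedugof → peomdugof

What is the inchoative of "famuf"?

"famuf" has 2 vowels. The stems with 2 vowels (hazef → hahazef, sowrud → hasowrud, mehan → hamehan) add the prefix ha-.
So famuf → hafamuf.

hafamuf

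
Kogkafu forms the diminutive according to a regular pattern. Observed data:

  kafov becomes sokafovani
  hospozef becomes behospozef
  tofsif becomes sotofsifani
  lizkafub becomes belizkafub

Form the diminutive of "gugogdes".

begugogdes

hospozef and tofsif both end in -f yet inflect differently (behospozef, sotofsifani), so the final letter is not what conditions the rule; the number of vowels is.
"gugogdes" has 3 vowels. The stems with 3 vowels (hospozef → behospozef, lizkafub → belizkafub) add the prefix be-.
The other pattern: stems with 2 vowels add so- … -ani around the stem.
So gugogdes → begugogdes.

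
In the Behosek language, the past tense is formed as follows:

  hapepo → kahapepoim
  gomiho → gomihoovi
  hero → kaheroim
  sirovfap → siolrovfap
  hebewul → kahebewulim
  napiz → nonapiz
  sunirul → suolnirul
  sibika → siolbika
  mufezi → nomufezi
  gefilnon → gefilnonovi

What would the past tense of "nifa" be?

nonifa

hapepo and gomiho both end in -o yet inflect differently (kahapepoim, gomihoovi), so the final letter is not what conditions the rule; the first letter is.
"nifa" begins with n-. The one such stem in the data (napiz → nonapiz) adds the prefix no-, so the same rule applies.
So nifa → nonifa.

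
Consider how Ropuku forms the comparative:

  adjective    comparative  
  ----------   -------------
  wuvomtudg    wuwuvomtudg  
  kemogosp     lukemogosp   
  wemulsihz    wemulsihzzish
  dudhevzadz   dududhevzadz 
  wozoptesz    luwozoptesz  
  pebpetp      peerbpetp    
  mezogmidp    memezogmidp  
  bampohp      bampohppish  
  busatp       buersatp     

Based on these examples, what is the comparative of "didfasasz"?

ludidfasasz

dudhevzadz and wemulsihz both end in -z yet inflect differently (dududhevzadz, wemulsihzzish), so the final letter is not what conditions the rule; the second-to-last letter is.
"didfasasz" has second-to-last letter 's'. The stems whose second-to-last letter is 's' (wozoptesz → luwozoptesz, kemogosp → lukemogosp) add the prefix lu-.
So didfasasz → ludidfasasz.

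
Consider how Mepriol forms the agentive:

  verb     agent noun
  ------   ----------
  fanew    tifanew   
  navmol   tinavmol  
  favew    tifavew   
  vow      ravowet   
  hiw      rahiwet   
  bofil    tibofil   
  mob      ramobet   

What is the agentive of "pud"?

rapudet

favew and hiw both end in -w yet inflect differently (tifavew, rahiwet), so the final letter is not what conditions the rule; the number of vowels is.
"pud" has 1 vowel. The stems with 1 vowel (hiw → rahiwet, vow → ravowet, mob → ramobet) add ra- … -et around the stem.
So pud → rapudet.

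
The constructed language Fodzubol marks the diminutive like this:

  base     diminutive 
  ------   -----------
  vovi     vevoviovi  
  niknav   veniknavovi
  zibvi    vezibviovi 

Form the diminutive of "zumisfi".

Every pair shown (vovi → vevoviovi, niknav → veniknavovi, zibvi → vezibviovi) follows the same rule: add ve- … -ovi around the stem.
So zumisfi → vezumisfiovi.

vezumisfiovi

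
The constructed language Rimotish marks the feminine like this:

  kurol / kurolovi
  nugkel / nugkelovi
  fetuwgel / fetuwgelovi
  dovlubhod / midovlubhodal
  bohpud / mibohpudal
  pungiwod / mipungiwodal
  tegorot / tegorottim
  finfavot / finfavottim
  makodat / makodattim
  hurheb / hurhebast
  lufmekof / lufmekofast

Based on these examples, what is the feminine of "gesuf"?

gesufast

kurol and dovlubhod both have last vowel 'o' yet inflect differently (kurolovi, midovlubhodal), so the last vowel is not what conditions the rule; the final letter is.
"gesuf" ends in -f. The one such stem in the data (lufmekof → lufmekofast) adds -ast, so the same rule applies.
The other patterns: stems ending in -l add -ovi; stems ending in -d add mi- … -al around the stem; stems ending in -t double the final consonant and add -im.
So gesuf → gesufast.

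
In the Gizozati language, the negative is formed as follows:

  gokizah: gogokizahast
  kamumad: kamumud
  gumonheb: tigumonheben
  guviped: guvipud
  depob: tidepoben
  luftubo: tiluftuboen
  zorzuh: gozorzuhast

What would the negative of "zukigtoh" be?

gokizah and kamumad both have last vowel 'a' yet inflect differently (gogokizahast, kamumud), so the last vowel is not what conditions the rule; the final letter is.
"zukigtoh" ends in -h. The stems ending in -h (gokizah → gogokizahast, zorzuh → gozorzuhast) add go- … -ast around the stem.
So zukigtoh → gozukigtohast.

gozukigtohast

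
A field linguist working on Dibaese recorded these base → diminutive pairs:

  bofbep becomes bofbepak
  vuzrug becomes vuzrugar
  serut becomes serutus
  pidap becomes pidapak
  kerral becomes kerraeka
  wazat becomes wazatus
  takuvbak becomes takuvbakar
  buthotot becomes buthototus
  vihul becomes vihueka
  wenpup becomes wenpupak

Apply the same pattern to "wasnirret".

vihul and wenpup both have last vowel 'u' yet inflect differently (vihueka, wenpupak), so the last vowel is not what conditions the rule; the final letter is.
"wasnirret" ends in -t. The stems ending in -t (serut → serutus, buthotot → buthototus, wazat → wazatus) add -us.
The other patterns: stems ending in -l drop the final letter and add -eka; stems ending in -p add -ak; stems ending in -g or -k add -ar.
So wasnirret → wasnirretus.

wasnirretus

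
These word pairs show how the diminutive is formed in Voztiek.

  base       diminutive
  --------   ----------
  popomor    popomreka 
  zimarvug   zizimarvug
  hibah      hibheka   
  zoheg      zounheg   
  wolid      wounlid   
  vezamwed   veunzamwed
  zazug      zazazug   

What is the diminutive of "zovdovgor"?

zimarvug and zoheg both end in -g yet inflect differently (zizimarvug, zounheg), so the final letter is not what conditions the rule; the last vowel is.
"zovdovgor" has last vowel 'o'. The one such stem in the data (popomor → popomreka) deletes the last vowel and adds -eka (as does hibah), so the same rule applies.
So zovdovgor → zovdovgreka.

zovdovgreka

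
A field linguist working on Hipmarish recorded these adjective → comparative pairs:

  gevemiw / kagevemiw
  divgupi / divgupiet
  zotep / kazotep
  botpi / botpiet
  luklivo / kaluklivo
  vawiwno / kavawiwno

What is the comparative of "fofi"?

"fofi" ends in -i. The stems ending in -i (botpi → botpiet, divgupi → divgupiet) add -et.
So fofi → fofiet.

fofiet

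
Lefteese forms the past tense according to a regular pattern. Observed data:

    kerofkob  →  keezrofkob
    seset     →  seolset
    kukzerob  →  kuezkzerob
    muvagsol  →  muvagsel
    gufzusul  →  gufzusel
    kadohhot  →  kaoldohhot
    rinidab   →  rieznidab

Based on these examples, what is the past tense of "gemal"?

gemel

muvagsol and kerofkob both have last vowel 'o' yet inflect differently (muvagsel, keezrofkob), so the last vowel is not what conditions the rule; the final letter is.
"gemal" ends in -l. The stems ending in -l (muvagsol → muvagsel, gufzusul → gufzusel) change the last vowel to 'e'.
The other patterns: stems ending in -b insert -ez- after the first vowel; stems ending in -t insert -ol- after the first vowel.
So gemal → gemel.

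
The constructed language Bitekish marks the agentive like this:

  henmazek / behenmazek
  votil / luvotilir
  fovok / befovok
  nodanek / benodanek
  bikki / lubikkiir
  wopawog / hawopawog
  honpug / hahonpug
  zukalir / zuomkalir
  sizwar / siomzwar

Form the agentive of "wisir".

wiomsir

fovok and wopawog both have last vowel 'o' yet inflect differently (befovok, hawopawog), so the last vowel is not what conditions the rule; the final letter is.
"wisir" ends in -r. The stems ending in -r (sizwar → siomzwar, zukalir → zuomkalir) insert -om- after the first vowel.
The other patterns: stems ending in -k add the prefix be-; stems ending in -g add the prefix ha-; stems ending in -i or -l add lu- … -ir around the stem.
So wisir → wiomsir.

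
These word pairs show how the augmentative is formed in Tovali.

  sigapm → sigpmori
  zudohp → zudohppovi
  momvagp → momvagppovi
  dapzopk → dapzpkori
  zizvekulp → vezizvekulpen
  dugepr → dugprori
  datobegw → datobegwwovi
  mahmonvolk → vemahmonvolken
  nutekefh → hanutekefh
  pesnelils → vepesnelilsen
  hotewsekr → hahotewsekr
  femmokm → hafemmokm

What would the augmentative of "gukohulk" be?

hotewsekr and dugepr both end in -r yet inflect differently (hahotewsekr, dugprori), so the final letter is not what conditions the rule; the second-to-last letter is.
"gukohulk" has second-to-last letter 'l'. The stems whose second-to-last letter is 'l' (pesnelils → vepesnelilsen, zizvekulp → vezizvekulpen, mahmonvolk → vemahmonvolken) add ve- … -en around the stem.
The other patterns: stems whose second-to-last letter is 'f' or 'k' add the prefix ha-; stems whose second-to-last letter is 'p' delete the last vowel and add -ori; stems whose second-to-last letter is 'g' or 'h' double the final consonant and add -ovi.
So gukohulk → vegukohulken.

vegukohulken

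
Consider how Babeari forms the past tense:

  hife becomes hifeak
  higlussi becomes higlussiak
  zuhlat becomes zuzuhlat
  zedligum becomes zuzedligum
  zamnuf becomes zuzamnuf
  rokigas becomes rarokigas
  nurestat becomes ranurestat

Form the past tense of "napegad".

zuhlat and nurestat both end in -t yet inflect differently (zuzuhlat, ranurestat), so the final letter is not what conditions the rule; the first letter is.
"napegad" begins with n-. The one such stem in the data (nurestat → ranurestat) adds the prefix ra-, so the same rule applies.
The other patterns: stems beginning with h- add -ak; stems beginning with z- add the prefix zu-.
So napegad → ranapegad.

ranapegad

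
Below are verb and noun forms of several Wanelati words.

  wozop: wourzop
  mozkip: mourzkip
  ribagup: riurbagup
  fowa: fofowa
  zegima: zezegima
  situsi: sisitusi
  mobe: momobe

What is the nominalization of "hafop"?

mozkip and situsi both have last vowel 'i' yet inflect differently (mourzkip, sisitusi), so the last vowel is not what conditions the rule; the final letter is.
"hafop" ends in -p. The stems ending in -p (mozkip → mourzkip, ribagup → riurbagup, wozop → wourzop) insert -ur- after the first vowel.
The other pattern: stems ending in -a, -e or -i repeat the first consonant+vowel as a prefix.
So hafop → haurfop.

haurfop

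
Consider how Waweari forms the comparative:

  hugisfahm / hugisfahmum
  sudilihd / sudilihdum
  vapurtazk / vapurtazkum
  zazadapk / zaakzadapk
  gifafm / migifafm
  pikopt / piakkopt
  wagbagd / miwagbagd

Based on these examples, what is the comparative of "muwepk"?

muakwepk

"muwepk" has second-to-last letter 'p'. The stems whose second-to-last letter is 'p' (zazadapk → zaakzadapk, pikopt → piakkopt) insert -ak- after the first vowel.
The other patterns: stems whose second-to-last letter is 'h' or 'z' add -um; stems whose second-to-last letter is 'f' or 'g' add the prefix mi-.
So muwepk → muakwepk.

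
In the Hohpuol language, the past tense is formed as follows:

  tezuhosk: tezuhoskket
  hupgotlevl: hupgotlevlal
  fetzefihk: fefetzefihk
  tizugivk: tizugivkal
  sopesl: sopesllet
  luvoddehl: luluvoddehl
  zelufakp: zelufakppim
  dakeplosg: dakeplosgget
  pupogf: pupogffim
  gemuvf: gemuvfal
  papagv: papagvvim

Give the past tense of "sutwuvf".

sutwuvfal

"sutwuvf" has second-to-last letter 'v'. The stems whose second-to-last letter is 'v' (tizugivk → tizugivkal, hupgotlevl → hupgotlevlal, gemuvf → gemuvfal) add -al.
So sutwuvf → sutwuvfal.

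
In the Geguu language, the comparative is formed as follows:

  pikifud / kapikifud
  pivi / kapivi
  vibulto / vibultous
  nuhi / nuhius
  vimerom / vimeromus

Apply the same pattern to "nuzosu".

pivi and nuhi both end in -i yet inflect differently (kapivi, nuhius), so the final letter is not what conditions the rule; the first letter is.
"nuzosu" begins with n-. The one such stem in the data (nuhi → nuhius) adds -us, so the same rule applies.
So nuzosu → nuzosuus.

nuzosuus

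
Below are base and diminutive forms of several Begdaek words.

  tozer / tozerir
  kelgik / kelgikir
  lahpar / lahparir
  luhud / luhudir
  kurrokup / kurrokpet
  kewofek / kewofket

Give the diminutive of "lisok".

"lisok" has 2 vowels. The stems with 2 vowels (tozer → tozerir, kelgik → kelgikir, lahpar → lahparir) add -ir.
The other pattern: stems with 3 vowels delete the last vowel and add -et.
So lisok → lisokir.

lisokir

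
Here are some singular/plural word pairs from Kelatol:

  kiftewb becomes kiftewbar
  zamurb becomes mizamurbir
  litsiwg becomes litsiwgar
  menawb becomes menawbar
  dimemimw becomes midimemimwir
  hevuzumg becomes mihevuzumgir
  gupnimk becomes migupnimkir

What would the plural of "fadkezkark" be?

mifadkezkarkir

"fadkezkark" has second-to-last letter 'r'. The one such stem in the data (zamurb → mizamurbir) adds mi- … -ir around the stem, so the same rule applies.
So fadkezkark → mifadkezkarkir.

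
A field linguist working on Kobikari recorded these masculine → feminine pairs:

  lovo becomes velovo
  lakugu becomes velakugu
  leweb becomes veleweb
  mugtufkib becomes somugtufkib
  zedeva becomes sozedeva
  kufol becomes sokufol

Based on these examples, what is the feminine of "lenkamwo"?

leweb and mugtufkib both end in -b yet inflect differently (veleweb, somugtufkib), so the final letter is not what conditions the rule; the first letter is.
"lenkamwo" begins with l-. The stems beginning with l- (lovo → velovo, lakugu → velakugu, leweb → veleweb) add the prefix ve-.
The other pattern: stems beginning with k-, m- or z- add the prefix so-.
So lenkamwo → velenkamwo.

velenkamwo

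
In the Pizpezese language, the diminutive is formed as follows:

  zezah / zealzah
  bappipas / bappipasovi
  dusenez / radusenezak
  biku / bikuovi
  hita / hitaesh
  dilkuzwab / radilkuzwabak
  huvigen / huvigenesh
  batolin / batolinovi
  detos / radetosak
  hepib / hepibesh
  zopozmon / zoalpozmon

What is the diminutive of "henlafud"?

henlafudesh

zopozmon and huvigen both end in -n yet inflect differently (zoalpozmon, huvigenesh), so the final letter is not what conditions the rule; the first letter is.
"henlafud" begins with h-. The stems beginning with h- (huvigen → huvigenesh, hepib → hepibesh, hita → hitaesh) add -esh.
So henlafud → henlafudesh.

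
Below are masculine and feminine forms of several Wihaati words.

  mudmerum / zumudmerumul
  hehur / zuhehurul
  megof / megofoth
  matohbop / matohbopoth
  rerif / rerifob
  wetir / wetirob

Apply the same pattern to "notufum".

zunotufumul

megof and rerif both end in -f yet inflect differently (megofoth, rerifob), so the final letter is not what conditions the rule; the last vowel is.
"notufum" has last vowel 'u'. The stems whose last vowel is 'u' (mudmerum → zumudmerumul, hehur → zuhehurul) add zu- … -ul around the stem.
The other patterns: stems whose last vowel is 'o' add -oth; stems whose last vowel is 'i' add -ob.
So notufum → zunotufumul.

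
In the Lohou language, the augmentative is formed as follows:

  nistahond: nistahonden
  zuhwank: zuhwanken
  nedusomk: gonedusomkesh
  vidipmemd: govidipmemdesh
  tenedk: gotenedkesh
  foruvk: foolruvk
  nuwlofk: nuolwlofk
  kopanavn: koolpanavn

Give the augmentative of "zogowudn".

zuhwank and nedusomk both end in -k yet inflect differently (zuhwanken, gonedusomkesh), so the final letter is not what conditions the rule; the second-to-last letter is.
"zogowudn" has second-to-last letter 'd'. The one such stem in the data (tenedk → gotenedkesh) adds go- … -esh around the stem, so the same rule applies.
The other patterns: stems whose second-to-last letter is 'n' add -en; stems whose second-to-last letter is 'f' or 'v' insert -ol- after the first vowel.
So zogowudn → gozogowudnesh.

gozogowudnesh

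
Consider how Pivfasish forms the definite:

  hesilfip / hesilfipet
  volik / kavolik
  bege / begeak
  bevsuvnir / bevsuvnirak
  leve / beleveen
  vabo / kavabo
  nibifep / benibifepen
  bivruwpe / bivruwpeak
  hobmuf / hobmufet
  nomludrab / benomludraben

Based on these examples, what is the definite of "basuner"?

basunerak

"basuner" begins with b-. The stems beginning with b- (bege → begeak, bevsuvnir → bevsuvnirak, bivruwpe → bivruwpeak) add -ak.
So basuner → basunerak.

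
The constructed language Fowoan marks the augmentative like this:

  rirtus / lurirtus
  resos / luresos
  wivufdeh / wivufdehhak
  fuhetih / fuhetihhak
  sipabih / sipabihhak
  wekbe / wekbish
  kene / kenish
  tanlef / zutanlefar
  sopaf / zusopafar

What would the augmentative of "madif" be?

zumadifar

wivufdeh and wekbe both have last vowel 'e' yet inflect differently (wivufdehhak, wekbish), so the last vowel is not what conditions the rule; the final letter is.
"madif" ends in -f. The stems ending in -f (tanlef → zutanlefar, sopaf → zusopafar) add zu- … -ar around the stem.
So madif → zumadifar.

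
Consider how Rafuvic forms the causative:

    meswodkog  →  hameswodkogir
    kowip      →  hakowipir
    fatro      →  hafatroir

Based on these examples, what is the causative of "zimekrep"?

hazimekrepir

Every pair shown (meswodkog → hameswodkogir, kowip → hakowipir, fatro → hafatroir) follows the same rule: add ha- … -ir around the stem.
So zimekrep → hazimekrepir.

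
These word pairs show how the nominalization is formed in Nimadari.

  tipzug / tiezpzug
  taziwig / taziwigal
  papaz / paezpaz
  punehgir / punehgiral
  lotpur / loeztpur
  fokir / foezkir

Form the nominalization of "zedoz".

taziwig and tipzug both end in -g yet inflect differently (taziwigal, tiezpzug), so the final letter is not what conditions the rule; the number of vowels is.
"zedoz" has 2 vowels. The stems with 2 vowels (tipzug → tiezpzug, lotpur → loeztpur, fokir → foezkir) insert -ez- after the first vowel.
So zedoz → zeezdoz.

zeezdoz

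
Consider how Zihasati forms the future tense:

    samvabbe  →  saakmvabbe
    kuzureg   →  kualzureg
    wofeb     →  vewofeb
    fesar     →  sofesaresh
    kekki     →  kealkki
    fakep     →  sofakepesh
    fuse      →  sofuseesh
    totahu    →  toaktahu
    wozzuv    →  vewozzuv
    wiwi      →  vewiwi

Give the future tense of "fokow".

sofokowesh

kekki and wiwi both end in -i yet inflect differently (kealkki, vewiwi), so the final letter is not what conditions the rule; the first letter is.
"fokow" begins with f-. The stems beginning with f- (fakep → sofakepesh, fesar → sofesaresh, fuse → sofuseesh) add so- … -esh around the stem.
So fokow → sofokowesh.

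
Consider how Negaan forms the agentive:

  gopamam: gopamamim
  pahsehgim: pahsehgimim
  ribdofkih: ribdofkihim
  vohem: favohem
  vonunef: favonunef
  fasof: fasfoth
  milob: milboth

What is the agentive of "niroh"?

"niroh" has last vowel 'o'. The stems whose last vowel is 'o' (fasof → fasfoth, milob → milboth) delete the last vowel and add -oth.
So niroh → nirhoth.

nirhoth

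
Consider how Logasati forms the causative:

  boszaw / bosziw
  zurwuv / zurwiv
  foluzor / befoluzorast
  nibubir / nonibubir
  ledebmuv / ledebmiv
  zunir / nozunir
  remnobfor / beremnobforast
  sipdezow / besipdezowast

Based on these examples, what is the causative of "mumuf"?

mumif

"mumuf" has last vowel 'u'. The stems whose last vowel is 'u' (ledebmuv → ledebmiv, zurwuv → zurwiv) change the last vowel to 'i'.
The other patterns: stems whose last vowel is 'i' add the prefix no-; stems whose last vowel is 'o' add be- … -ast around the stem.
So mumuf → mumif.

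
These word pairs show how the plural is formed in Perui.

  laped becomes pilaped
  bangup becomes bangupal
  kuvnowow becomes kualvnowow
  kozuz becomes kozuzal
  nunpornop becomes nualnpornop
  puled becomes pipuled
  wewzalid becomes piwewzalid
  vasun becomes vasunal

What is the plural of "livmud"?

"livmud" has last vowel 'u'. The stems whose last vowel is 'u' (kozuz → kozuzal, vasun → vasunal, bangup → bangupal) add -al.
The other patterns: stems whose last vowel is 'o' insert -al- after the first vowel; stems whose last vowel is 'e' or 'i' add the prefix pi-.
So livmud → livmudal.

livmudal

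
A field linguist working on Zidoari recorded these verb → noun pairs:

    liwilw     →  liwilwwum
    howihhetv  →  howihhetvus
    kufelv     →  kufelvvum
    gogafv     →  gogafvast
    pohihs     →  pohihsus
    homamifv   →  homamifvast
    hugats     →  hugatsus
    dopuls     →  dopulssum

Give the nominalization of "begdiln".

begdilnnum

"begdiln" has second-to-last letter 'l'. The stems whose second-to-last letter is 'l' (liwilw → liwilwwum, dopuls → dopulssum, kufelv → kufelvvum) double the final consonant and add -um.
So begdiln → begdilnnum.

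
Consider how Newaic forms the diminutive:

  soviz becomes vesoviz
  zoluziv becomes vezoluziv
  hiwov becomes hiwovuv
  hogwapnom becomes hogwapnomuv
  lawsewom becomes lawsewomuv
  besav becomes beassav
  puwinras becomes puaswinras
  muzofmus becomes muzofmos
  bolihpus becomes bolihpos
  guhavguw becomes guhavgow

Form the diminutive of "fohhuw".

zoluziv and hiwov both end in -v yet inflect differently (vezoluziv, hiwovuv), so the final letter is not what conditions the rule; the last vowel is.
"fohhuw" has last vowel 'u'. The stems whose last vowel is 'u' (muzofmus → muzofmos, bolihpus → bolihpos, guhavguw → guhavgow) change the last vowel to 'o'.
The other patterns: stems whose last vowel is 'i' add the prefix ve-; stems whose last vowel is 'o' add -uv; stems whose last vowel is 'a' insert -as- after the first vowel.
So fohhuw → fohhow.

fohhow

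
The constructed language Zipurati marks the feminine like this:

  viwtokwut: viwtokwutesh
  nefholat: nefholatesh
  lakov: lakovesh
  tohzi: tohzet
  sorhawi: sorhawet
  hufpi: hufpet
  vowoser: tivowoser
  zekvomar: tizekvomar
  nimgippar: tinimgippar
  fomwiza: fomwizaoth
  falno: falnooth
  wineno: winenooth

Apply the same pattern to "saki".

"saki" ends in -i. The stems ending in -i (tohzi → tohzet, sorhawi → sorhawet, hufpi → hufpet) drop the final letter and add -et.
So saki → saket.

saket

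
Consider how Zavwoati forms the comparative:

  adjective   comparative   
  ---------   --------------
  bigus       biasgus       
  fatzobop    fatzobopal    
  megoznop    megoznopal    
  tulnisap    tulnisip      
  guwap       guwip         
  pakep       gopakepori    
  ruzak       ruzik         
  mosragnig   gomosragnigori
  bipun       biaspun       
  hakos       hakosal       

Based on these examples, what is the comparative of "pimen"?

gopimenori

guwap and fatzobop both end in -p yet inflect differently (guwip, fatzobopal), so the final letter is not what conditions the rule; the last vowel is.
"pimen" has last vowel 'e'. The one such stem in the data (pakep → gopakepori) adds go- … -ori around the stem, so the same rule applies.
The other patterns: stems whose last vowel is 'a' change the last vowel to 'i'; stems whose last vowel is 'o' add -al; stems whose last vowel is 'u' insert -as- after the first vowel.
So pimen → gopimenori.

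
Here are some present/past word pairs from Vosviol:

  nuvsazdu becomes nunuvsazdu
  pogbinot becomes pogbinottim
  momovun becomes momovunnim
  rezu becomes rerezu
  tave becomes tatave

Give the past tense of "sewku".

sesewku

momovun and nuvsazdu both have last vowel 'u' yet inflect differently (momovunnim, nunuvsazdu), so the last vowel is not what conditions the rule; the final letter is.
"sewku" ends in -u. The stems ending in -u (nuvsazdu → nunuvsazdu, rezu → rerezu) repeat the first consonant+vowel as a prefix.
So sewku → sesewku.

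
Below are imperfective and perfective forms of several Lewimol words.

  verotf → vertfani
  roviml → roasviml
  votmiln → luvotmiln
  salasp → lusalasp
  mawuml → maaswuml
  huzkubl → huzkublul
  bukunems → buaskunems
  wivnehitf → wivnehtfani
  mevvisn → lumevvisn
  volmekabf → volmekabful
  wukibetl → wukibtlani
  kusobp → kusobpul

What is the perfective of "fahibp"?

"fahibp" has second-to-last letter 'b'. The stems whose second-to-last letter is 'b' (kusobp → kusobpul, volmekabf → volmekabful, huzkubl → huzkublul) add -ul.
The other patterns: stems whose second-to-last letter is 'm' insert -as- after the first vowel; stems whose second-to-last letter is 't' delete the last vowel and add -ani; stems whose second-to-last letter is 'l' or 's' add the prefix lu-.
So fahibp → fahibpul.

fahibpul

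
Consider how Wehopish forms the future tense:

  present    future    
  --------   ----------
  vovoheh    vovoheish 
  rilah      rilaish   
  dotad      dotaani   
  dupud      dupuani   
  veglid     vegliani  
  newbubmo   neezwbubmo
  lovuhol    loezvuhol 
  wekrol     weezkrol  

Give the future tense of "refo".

reezfo

rilah and dotad both have last vowel 'a' yet inflect differently (rilaish, dotaani), so the last vowel is not what conditions the rule; the final letter is.
"refo" ends in -o. The one such stem in the data (newbubmo → neezwbubmo) inserts -ez- after the first vowel (as do lovuhol, wekrol), so the same rule applies.
So refo → reezfo.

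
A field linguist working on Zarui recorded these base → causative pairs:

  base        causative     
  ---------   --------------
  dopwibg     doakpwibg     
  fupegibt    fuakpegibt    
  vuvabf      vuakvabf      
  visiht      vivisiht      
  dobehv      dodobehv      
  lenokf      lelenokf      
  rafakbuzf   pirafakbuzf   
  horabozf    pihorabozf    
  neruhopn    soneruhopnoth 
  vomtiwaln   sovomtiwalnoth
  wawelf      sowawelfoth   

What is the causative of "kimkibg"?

kiakmkibg

fupegibt and visiht both end in -t yet inflect differently (fuakpegibt, vivisiht), so the final letter is not what conditions the rule; the second-to-last letter is.
"kimkibg" has second-to-last letter 'b'. The stems whose second-to-last letter is 'b' (dopwibg → doakpwibg, fupegibt → fuakpegibt, vuvabf → vuakvabf) insert -ak- after the first vowel.
The other patterns: stems whose second-to-last letter is 'h' or 'k' repeat the first consonant+vowel as a prefix; stems whose second-to-last letter is 'z' add the prefix pi-; stems whose second-to-last letter is 'l' or 'p' add so- … -oth around the stem.
So kimkibg → kiakmkibg.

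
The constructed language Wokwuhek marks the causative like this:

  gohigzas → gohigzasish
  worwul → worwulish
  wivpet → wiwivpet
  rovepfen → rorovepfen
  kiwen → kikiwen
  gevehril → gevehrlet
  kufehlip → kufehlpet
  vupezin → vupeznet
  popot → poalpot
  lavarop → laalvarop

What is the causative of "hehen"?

"hehen" has last vowel 'e'. The stems whose last vowel is 'e' (wivpet → wiwivpet, rovepfen → rorovepfen, kiwen → kikiwen) repeat the first consonant+vowel as a prefix.
The other patterns: stems whose last vowel is 'a' or 'u' add -ish; stems whose last vowel is 'i' delete the last vowel and add -et; stems whose last vowel is 'o' insert -al- after the first vowel.
So hehen → hehehen.

hehehen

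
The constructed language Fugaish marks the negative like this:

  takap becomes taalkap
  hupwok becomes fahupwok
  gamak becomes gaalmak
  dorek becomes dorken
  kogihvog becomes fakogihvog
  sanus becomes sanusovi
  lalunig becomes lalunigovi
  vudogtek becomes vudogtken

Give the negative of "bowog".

fabowog

gamak and dorek both end in -k yet inflect differently (gaalmak, dorken), so the final letter is not what conditions the rule; the last vowel is.
"bowog" has last vowel 'o'. The stems whose last vowel is 'o' (kogihvog → fakogihvog, hupwok → fahupwok) add the prefix fa-.
The other patterns: stems whose last vowel is 'i' or 'u' add -ovi; stems whose last vowel is 'a' insert -al- after the first vowel; stems whose last vowel is 'e' delete the last vowel and add -en.
So bowog → fabowog.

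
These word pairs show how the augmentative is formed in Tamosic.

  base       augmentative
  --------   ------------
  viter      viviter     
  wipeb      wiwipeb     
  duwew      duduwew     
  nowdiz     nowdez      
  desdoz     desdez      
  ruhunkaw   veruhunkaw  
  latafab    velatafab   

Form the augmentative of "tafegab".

duwew and ruhunkaw both end in -w yet inflect differently (duduwew, veruhunkaw), so the final letter is not what conditions the rule; the last vowel is.
"tafegab" has last vowel 'a'. The stems whose last vowel is 'a' (ruhunkaw → veruhunkaw, latafab → velatafab) add the prefix ve-.
The other patterns: stems whose last vowel is 'e' repeat the first consonant+vowel as a prefix; stems whose last vowel is 'i' or 'o' change the last vowel to 'e'.
So tafegab → vetafegab.

vetafegab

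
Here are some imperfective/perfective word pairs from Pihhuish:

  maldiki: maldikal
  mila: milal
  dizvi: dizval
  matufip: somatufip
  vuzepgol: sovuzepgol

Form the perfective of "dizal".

sodizal

maldiki and matufip both have last vowel 'i' yet inflect differently (maldikal, somatufip), so the last vowel is not what conditions the rule; whether the stem ends in a vowel or a consonant is.
"dizal" ends in a consonant. The stems ending in a consonant (matufip → somatufip, vuzepgol → sovuzepgol) add the prefix so-.
The other pattern: stems ending in a vowel drop the final letter and add -al.
So dizal → sodizal.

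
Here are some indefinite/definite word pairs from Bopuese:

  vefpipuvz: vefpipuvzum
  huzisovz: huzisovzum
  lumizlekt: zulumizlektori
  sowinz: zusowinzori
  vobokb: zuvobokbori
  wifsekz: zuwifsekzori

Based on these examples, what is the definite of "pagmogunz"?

vefpipuvz and sowinz both end in -z yet inflect differently (vefpipuvzum, zusowinzori), so the final letter is not what conditions the rule; the second-to-last letter is.
"pagmogunz" has second-to-last letter 'n'. The one such stem in the data (sowinz → zusowinzori) adds zu- … -ori around the stem, so the same rule applies.
The other pattern: stems whose second-to-last letter is 'v' add -um.
So pagmogunz → zupagmogunzori.

zupagmogunzori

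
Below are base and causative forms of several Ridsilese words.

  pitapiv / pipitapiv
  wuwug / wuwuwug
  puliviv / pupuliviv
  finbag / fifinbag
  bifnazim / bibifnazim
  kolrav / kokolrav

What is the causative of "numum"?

nunumum

Every pair shown (pitapiv → pipitapiv, wuwug → wuwuwug, puliviv → pupuliviv, …) follows the same rule: repeat the first consonant+vowel as a prefix.
So numum → nunumum.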